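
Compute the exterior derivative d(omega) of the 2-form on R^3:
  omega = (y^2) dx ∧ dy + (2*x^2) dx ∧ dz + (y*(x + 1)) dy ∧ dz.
d(omega) = (y) dx ∧ dy ∧ dz

For a 2-form omega = sum_{i<j} g_{ij} dx_i ∧ dx_j, the exterior derivative is
  d(omega) = sum_{i<j} d(g_{ij}) ∧ dx_i ∧ dx_j = sum_{i<j, k} (∂g_{ij}/∂x_k) dx_k ∧ dx_i ∧ dx_j.
Expand each term, using dx_k ∧ dx_i ∧ dx_j = sgn(permutation) dx_{(a)} ∧ dx_{(b)} ∧ dx_{(c)} with (a < b < c) sorted:
  d(y*(x + 1)) includes (∂/∂x)(y*(x + 1)) dx = (y) dx, which multiplied by dy ∧ dz gives (y) dx ∧ dy ∧ dz
Collecting like 3-forms: d(omega) = (y) dx ∧ dy ∧ dz.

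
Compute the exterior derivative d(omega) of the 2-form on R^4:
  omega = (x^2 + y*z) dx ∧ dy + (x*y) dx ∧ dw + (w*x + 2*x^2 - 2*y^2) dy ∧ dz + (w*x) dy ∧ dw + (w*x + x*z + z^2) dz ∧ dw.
d(omega) = (w + 4*x + y) dx ∧ dy ∧ dz + (w - x) dx ∧ dy ∧ dw + (x) dy ∧ dz ∧ dw + (w + z) dx ∧ dz ∧ dw

For a 2-form omega = sum_{i<j} g_{ij} dx_i ∧ dx_j, the exterior derivative is
  d(omega) = sum_{i<j} d(g_{ij}) ∧ dx_i ∧ dx_j = sum_{i<j, k} (∂g_{ij}/∂x_k) dx_k ∧ dx_i ∧ dx_j.
Expand each term, using dx_k ∧ dx_i ∧ dx_j = sgn(permutation) dx_{(a)} ∧ dx_{(b)} ∧ dx_{(c)} with (a < b < c) sorted:
  d(x^2 + y*z) includes (∂/∂z)(x^2 + y*z) dz = (y) dz, which multiplied by dx ∧ dy gives (y) dx ∧ dy ∧ dz
  d(x*y) includes (∂/∂y)(x*y) dy = (x) dy, which multiplied by dx ∧ dw gives (-x) dx ∧ dy ∧ dw
  d(w*x + 2*x^2 - 2*y^2) includes (∂/∂x)(w*x + 2*x^2 - 2*y^2) dx = (w + 4*x) dx, which multiplied by dy ∧ dz gives (w + 4*x) dx ∧ dy ∧ dz
  d(w*x + 2*x^2 - 2*y^2) includes (∂/∂w)(w*x + 2*x^2 - 2*y^2) dw = (x) dw, which multiplied by dy ∧ dz gives (x) dy ∧ dz ∧ dw
  d(w*x) includes (∂/∂x)(w*x) dx = (w) dx, which multiplied by dy ∧ dw gives (w) dx ∧ dy ∧ dw
  d(w*x + x*z + z^2) includes (∂/∂x)(w*x + x*z + z^2) dx = (w + z) dx, which multiplied by dz ∧ dw gives (w + z) dx ∧ dz ∧ dw
Collecting like 3-forms: d(omega) = (w + 4*x + y) dx ∧ dy ∧ dz + (w - x) dx ∧ dy ∧ dw + (x) dy ∧ dz ∧ dw + (w + z) dx ∧ dz ∧ dw.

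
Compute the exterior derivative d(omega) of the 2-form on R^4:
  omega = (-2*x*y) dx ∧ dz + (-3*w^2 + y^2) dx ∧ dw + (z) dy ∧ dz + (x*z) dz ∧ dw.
d(omega) = (2*x) dx ∧ dy ∧ dz + (-2*y) dx ∧ dy ∧ dw + (z) dx ∧ dz ∧ dw

For a 2-form omega = sum_{i<j} g_{ij} dx_i ∧ dx_j, the exterior derivative is
  d(omega) = sum_{i<j} d(g_{ij}) ∧ dx_i ∧ dx_j = sum_{i<j, k} (∂g_{ij}/∂x_k) dx_k ∧ dx_i ∧ dx_j.
Expand each term, using dx_k ∧ dx_i ∧ dx_j = sgn(permutation) dx_{(a)} ∧ dx_{(b)} ∧ dx_{(c)} with (a < b < c) sorted:
  d(-2*x*y) includes (∂/∂y)(-2*x*y) dy = (-2*x) dy, which multiplied by dx ∧ dz gives (2*x) dx ∧ dy ∧ dz
  d(-3*w^2 + y^2) includes (∂/∂y)(-3*w^2 + y^2) dy = (2*y) dy, which multiplied by dx ∧ dw gives (-2*y) dx ∧ dy ∧ dw
  d(x*z) includes (∂/∂x)(x*z) dx = (z) dx, which multiplied by dz ∧ dw gives (z) dx ∧ dz ∧ dw
Collecting like 3-forms: d(omega) = (2*x) dx ∧ dy ∧ dz + (-2*y) dx ∧ dy ∧ dw + (z) dx ∧ dz ∧ dw.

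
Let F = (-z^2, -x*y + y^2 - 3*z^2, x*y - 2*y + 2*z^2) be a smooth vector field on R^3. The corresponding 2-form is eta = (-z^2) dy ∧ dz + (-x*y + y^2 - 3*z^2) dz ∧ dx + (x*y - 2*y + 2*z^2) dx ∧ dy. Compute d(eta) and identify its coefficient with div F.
d(eta) = (-x + 2*y + 4*z) dx ∧ dy ∧ dz; div F = -x + 2*y + 4*z

For a 2-form in R^3 of the form above, applying d gives a 3-form with coefficient ∂P/∂x + ∂Q/∂y + ∂R/∂z:
  ∂P/∂x = 0
  ∂Q/∂y = -x + 2*y
  ∂R/∂z = 4*z
Sum = -x + 2*y + 4*z, which is exactly div F.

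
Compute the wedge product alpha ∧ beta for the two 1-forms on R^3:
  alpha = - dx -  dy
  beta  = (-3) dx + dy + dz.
alpha ∧ beta = (-4) dx ∧ dy + (-1) dx ∧ dz + (-1) dy ∧ dz

Distribute the wedge, using dx_i ∧ dx_j = -dx_j ∧ dx_i and dx_i ∧ dx_i = 0. For each pair (i, j) with i < j, the coefficient of dx_i ∧ dx_j in alpha ∧ beta is (alpha_i * beta_j - alpha_j * beta_i). Collecting: alpha ∧ beta = (-4) dx ∧ dy + (-1) dx ∧ dz + (-1) dy ∧ dz.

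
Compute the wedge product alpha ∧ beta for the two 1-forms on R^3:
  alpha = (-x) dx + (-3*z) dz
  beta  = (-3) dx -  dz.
alpha ∧ beta = (x - 9*z) dx ∧ dz

Distribute the wedge, using dx_i ∧ dx_j = -dx_j ∧ dx_i and dx_i ∧ dx_i = 0. For each pair (i, j) with i < j, the coefficient of dx_i ∧ dx_j in alpha ∧ beta is (alpha_i * beta_j - alpha_j * beta_i). Collecting: alpha ∧ beta = (x - 9*z) dx ∧ dz.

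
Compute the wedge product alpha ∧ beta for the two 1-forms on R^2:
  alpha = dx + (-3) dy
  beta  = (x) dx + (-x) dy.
alpha ∧ beta = (2*x) dx ∧ dy

Distribute the wedge, using dx_i ∧ dx_j = -dx_j ∧ dx_i and dx_i ∧ dx_i = 0. For each pair (i, j) with i < j, the coefficient of dx_i ∧ dx_j in alpha ∧ beta is (alpha_i * beta_j - alpha_j * beta_i). Collecting: alpha ∧ beta = (2*x) dx ∧ dy.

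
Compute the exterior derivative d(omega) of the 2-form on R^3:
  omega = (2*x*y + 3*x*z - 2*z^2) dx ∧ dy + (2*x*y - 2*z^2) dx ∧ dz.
d(omega) = (x - 4*z) dx ∧ dy ∧ dz

For a 2-form omega = sum_{i<j} g_{ij} dx_i ∧ dx_j, the exterior derivative is
  d(omega) = sum_{i<j} d(g_{ij}) ∧ dx_i ∧ dx_j = sum_{i<j, k} (∂g_{ij}/∂x_k) dx_k ∧ dx_i ∧ dx_j.
Expand each term, using dx_k ∧ dx_i ∧ dx_j = sgn(permutation) dx_{(a)} ∧ dx_{(b)} ∧ dx_{(c)} with (a < b < c) sorted:
  d(2*x*y + 3*x*z - 2*z^2) includes (∂/∂z)(2*x*y + 3*x*z - 2*z^2) dz = (3*x - 4*z) dz, which multiplied by dx ∧ dy gives (3*x - 4*z) dx ∧ dy ∧ dz
  d(2*x*y - 2*z^2) includes (∂/∂y)(2*x*y - 2*z^2) dy = (2*x) dy, which multiplied by dx ∧ dz gives (-2*x) dx ∧ dy ∧ dz
Collecting like 3-forms: d(omega) = (x - 4*z) dx ∧ dy ∧ dz.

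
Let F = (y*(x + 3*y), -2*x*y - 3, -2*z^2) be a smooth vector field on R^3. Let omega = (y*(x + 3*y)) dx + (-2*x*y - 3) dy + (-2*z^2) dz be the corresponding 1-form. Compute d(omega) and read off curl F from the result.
d(omega) = (0) dy ∧ dz + (0) dz ∧ dx + (-x - 8*y) dx ∧ dy; curl F = (0, 0, -x - 8*y)

d omega = sum_{i<j} (∂f_j/∂x_i - ∂f_i/∂x_j) dx_i ∧ dx_j. Under the identification (dy ∧ dz, dz ∧ dx, dx ∧ dy) ↔ (e_x, e_y, e_z), the coefficients are exactly the components of curl F. Compute:
  ∂R/∂y - ∂Q/∂z = (0) - (0) = 0
  ∂P/∂z - ∂R/∂x = (0) - (0) = 0
  ∂Q/∂x - ∂P/∂y = (-2*y) - (x + 6*y) = -x - 8*y.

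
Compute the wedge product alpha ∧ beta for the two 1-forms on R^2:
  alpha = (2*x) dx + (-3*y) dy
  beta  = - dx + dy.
alpha ∧ beta = (2*x - 3*y) dx ∧ dy

Distribute the wedge, using dx_i ∧ dx_j = -dx_j ∧ dx_i and dx_i ∧ dx_i = 0. For each pair (i, j) with i < j, the coefficient of dx_i ∧ dx_j in alpha ∧ beta is (alpha_i * beta_j - alpha_j * beta_i). Collecting: alpha ∧ beta = (2*x - 3*y) dx ∧ dy.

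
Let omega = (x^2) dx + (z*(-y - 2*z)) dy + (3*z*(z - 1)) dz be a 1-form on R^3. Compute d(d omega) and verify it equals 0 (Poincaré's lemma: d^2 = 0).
d(d omega) = 0

Step 1: d omega = sum_{i<j} (∂f_j/∂x_i - ∂f_i/∂x_j) dx_i ∧ dx_j:
  coeff of dx ∧ dy: 0
  coeff of dx ∧ dz: 0
  coeff of dy ∧ dz: y + 4*z
Step 2: Apply d again to each 2-form coefficient. The only possible 3-form in R^3 is dx ∧ dy ∧ dz, with coefficient
  ∂(coeff of dy∧dz)/∂x - ∂(coeff of dx∧dz)/∂y + ∂(coeff of dx∧dy)/∂z
  = ∂/∂x (y + 4*z) - ∂/∂y (0) + ∂/∂z (0).
Each of these terms simplifies to sums of mixed partials that cancel in pairs. The result is 0 (by equality of mixed partials for smooth functions — Schwarz / Clairaut).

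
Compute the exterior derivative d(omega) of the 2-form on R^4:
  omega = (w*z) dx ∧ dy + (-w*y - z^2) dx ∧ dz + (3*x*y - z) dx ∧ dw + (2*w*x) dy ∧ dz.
d(omega) = (4*w) dx ∧ dy ∧ dz + (-3*x + z) dx ∧ dy ∧ dw + (1 - y) dx ∧ dz ∧ dw + (2*x) dy ∧ dz ∧ dw

For a 2-form omega = sum_{i<j} g_{ij} dx_i ∧ dx_j, the exterior derivative is
  d(omega) = sum_{i<j} d(g_{ij}) ∧ dx_i ∧ dx_j = sum_{i<j, k} (∂g_{ij}/∂x_k) dx_k ∧ dx_i ∧ dx_j.
Expand each term, using dx_k ∧ dx_i ∧ dx_j = sgn(permutation) dx_{(a)} ∧ dx_{(b)} ∧ dx_{(c)} with (a < b < c) sorted:
  d(w*z) includes (∂/∂z)(w*z) dz = (w) dz, which multiplied by dx ∧ dy gives (w) dx ∧ dy ∧ dz
  d(w*z) includes (∂/∂w)(w*z) dw = (z) dw, which multiplied by dx ∧ dy gives (z) dx ∧ dy ∧ dw
  d(-w*y - z^2) includes (∂/∂y)(-w*y - z^2) dy = (-w) dy, which multiplied by dx ∧ dz gives (w) dx ∧ dy ∧ dz
  d(-w*y - z^2) includes (∂/∂w)(-w*y - z^2) dw = (-y) dw, which multiplied by dx ∧ dz gives (-y) dx ∧ dz ∧ dw
  d(3*x*y - z) includes (∂/∂y)(3*x*y - z) dy = (3*x) dy, which multiplied by dx ∧ dw gives (-3*x) dx ∧ dy ∧ dw
  d(3*x*y - z) includes (∂/∂z)(3*x*y - z) dz = (-1) dz, which multiplied by dx ∧ dw gives (1) dx ∧ dz ∧ dw
  d(2*w*x) includes (∂/∂x)(2*w*x) dx = (2*w) dx, which multiplied by dy ∧ dz gives (2*w) dx ∧ dy ∧ dz
  d(2*w*x) includes (∂/∂w)(2*w*x) dw = (2*x) dw, which multiplied by dy ∧ dz gives (2*x) dy ∧ dz ∧ dw
Collecting like 3-forms: d(omega) = (4*w) dx ∧ dy ∧ dz + (-3*x + z) dx ∧ dy ∧ dw + (1 - y) dx ∧ dz ∧ dw + (2*x) dy ∧ dz ∧ dw.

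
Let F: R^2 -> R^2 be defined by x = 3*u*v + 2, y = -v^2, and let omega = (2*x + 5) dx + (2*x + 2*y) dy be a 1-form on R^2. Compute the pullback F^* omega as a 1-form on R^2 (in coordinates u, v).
F^* omega = (9*v*(2*u*v + 3)) du + (18*u^2*v - 12*u*v^2 + 27*u + 4*v^3 - 8*v) dv

Using F^*(f dg) = (f ∘ F) d(g ∘ F), substitute each coordinate x_i by F_i(u, v) in f_i, and replace dx_i by d F_i = (∂F_i/∂u) du + (∂F_i/∂v) dv.
  For the x component: f_1(F) = 6*u*v + 9; d F_1 = (3*v) du + (3*u) dv
  For the y component: f_2(F) = 6*u*v - 2*v^2 + 4; d F_2 = (0) du + (-2*v) dv
Combining and collecting du, dv coefficients:
  coeff of du: 9*v*(2*u*v + 3)
  coeff of dv: 18*u^2*v - 12*u*v^2 + 27*u + 4*v^3 - 8*v
F^* omega = (9*v*(2*u*v + 3)) du + (18*u^2*v - 12*u*v^2 + 27*u + 4*v^3 - 8*v) dv.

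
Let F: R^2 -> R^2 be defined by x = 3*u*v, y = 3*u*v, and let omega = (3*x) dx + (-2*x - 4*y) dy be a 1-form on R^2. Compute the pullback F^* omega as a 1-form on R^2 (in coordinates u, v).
F^* omega = (-27*u*v^2) du + (-27*u^2*v) dv

Using F^*(f dg) = (f ∘ F) d(g ∘ F), substitute each coordinate x_i by F_i(u, v) in f_i, and replace dx_i by d F_i = (∂F_i/∂u) du + (∂F_i/∂v) dv.
  For the x component: f_1(F) = 9*u*v; d F_1 = (3*v) du + (3*u) dv
  For the y component: f_2(F) = -18*u*v; d F_2 = (3*v) du + (3*u) dv
Combining and collecting du, dv coefficients:
  coeff of du: -27*u*v^2
  coeff of dv: -27*u^2*v
F^* omega = (-27*u*v^2) du + (-27*u^2*v) dv.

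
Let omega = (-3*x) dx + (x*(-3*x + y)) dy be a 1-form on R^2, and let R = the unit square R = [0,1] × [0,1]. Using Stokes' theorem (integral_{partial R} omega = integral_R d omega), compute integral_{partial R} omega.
integral_(partial R) omega = -5/2

Stokes: integral_partial_R omega = integral_R d omega with d omega = (∂Q/∂x - ∂P/∂y) dx ∧ dy.
  ∂Q/∂x = -6*x + y
  ∂P/∂y = 0
  integrand = ∂Q/∂x - ∂P/∂y = -6*x + y.
Integrating over R: integral_0^1 integral_0^1 (-6*x + y) dx dy = -5/2.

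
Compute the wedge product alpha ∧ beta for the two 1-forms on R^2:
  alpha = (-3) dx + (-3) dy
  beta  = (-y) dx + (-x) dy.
alpha ∧ beta = (3*x - 3*y) dx ∧ dy

Distribute the wedge, using dx_i ∧ dx_j = -dx_j ∧ dx_i and dx_i ∧ dx_i = 0. For each pair (i, j) with i < j, the coefficient of dx_i ∧ dx_j in alpha ∧ beta is (alpha_i * beta_j - alpha_j * beta_i). Collecting: alpha ∧ beta = (3*x - 3*y) dx ∧ dy.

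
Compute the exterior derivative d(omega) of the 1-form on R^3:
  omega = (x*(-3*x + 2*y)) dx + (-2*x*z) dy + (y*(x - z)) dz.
d(omega) = (-2*x - 2*z) dx ∧ dy + (y) dx ∧ dz + (3*x - z) dy ∧ dz

For a 1-form omega = sum_i f_i dx_i, the exterior derivative is
  d(omega) = sum_{i < j} (∂f_j/∂x_i - ∂f_i/∂x_j) dx_i ∧ dx_j.
  coefficient of dx ∧ dy: ∂f_2/∂x - ∂f_1/∂y = ∂(-2*x*z)/∂x - ∂(x*(-3*x + 2*y))/∂y = -2*x - 2*z
  coefficient of dx ∧ dz: ∂f_3/∂x - ∂f_1/∂z = ∂(y*(x - z))/∂x - ∂(x*(-3*x + 2*y))/∂z = y
  coefficient of dy ∧ dz: ∂f_3/∂y - ∂f_2/∂z = ∂(y*(x - z))/∂y - ∂(-2*x*z)/∂z = 3*x - z
Assembling: d(omega) = (-2*x - 2*z) dx ∧ dy + (y) dx ∧ dz + (3*x - z) dy ∧ dz.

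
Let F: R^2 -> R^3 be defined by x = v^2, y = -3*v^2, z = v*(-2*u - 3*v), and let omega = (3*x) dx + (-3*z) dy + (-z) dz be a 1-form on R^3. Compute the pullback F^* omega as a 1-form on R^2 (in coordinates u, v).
F^* omega = (v^2*(-4*u - 6*v)) du + (2*v*(-2*u^2 - 27*u*v - 33*v^2)) dv

Using F^*(f dg) = (f ∘ F) d(g ∘ F), substitute each coordinate x_i by F_i(u, v) in f_i, and replace dx_i by d F_i = (∂F_i/∂u) du + (∂F_i/∂v) dv.
  For the x component: f_1(F) = 3*v^2; d F_1 = (0) du + (2*v) dv
  For the y component: f_2(F) = 3*v*(2*u + 3*v); d F_2 = (0) du + (-6*v) dv
  For the z component: f_3(F) = v*(2*u + 3*v); d F_3 = (-2*v) du + (-2*u - 6*v) dv
Combining and collecting du, dv coefficients:
  coeff of du: v^2*(-4*u - 6*v)
  coeff of dv: 2*v*(-2*u^2 - 27*u*v - 33*v^2)
F^* omega = (v^2*(-4*u - 6*v)) du + (2*v*(-2*u^2 - 27*u*v - 33*v^2)) dv.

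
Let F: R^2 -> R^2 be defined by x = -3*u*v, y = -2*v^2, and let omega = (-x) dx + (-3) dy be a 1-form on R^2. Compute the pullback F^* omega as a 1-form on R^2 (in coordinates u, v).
F^* omega = (-9*u*v^2) du + (3*v*(4 - 3*u^2)) dv

Using F^*(f dg) = (f ∘ F) d(g ∘ F), substitute each coordinate x_i by F_i(u, v) in f_i, and replace dx_i by d F_i = (∂F_i/∂u) du + (∂F_i/∂v) dv.
  For the x component: f_1(F) = 3*u*v; d F_1 = (-3*v) du + (-3*u) dv
  For the y component: f_2(F) = -3; d F_2 = (0) du + (-4*v) dv
Combining and collecting du, dv coefficients:
  coeff of du: -9*u*v^2
  coeff of dv: 3*v*(4 - 3*u^2)
F^* omega = (-9*u*v^2) du + (3*v*(4 - 3*u^2)) dv.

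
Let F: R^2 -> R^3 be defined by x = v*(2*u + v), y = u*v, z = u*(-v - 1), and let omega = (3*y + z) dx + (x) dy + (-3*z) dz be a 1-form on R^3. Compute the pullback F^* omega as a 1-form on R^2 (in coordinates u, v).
F^* omega = (3*u*v^2 - 8*u*v - 3*u + v^3) du + (u*(3*u*v - 5*u + 5*v^2 - 2*v)) dv

Using F^*(f dg) = (f ∘ F) d(g ∘ F), substitute each coordinate x_i by F_i(u, v) in f_i, and replace dx_i by d F_i = (∂F_i/∂u) du + (∂F_i/∂v) dv.
  For the x component: f_1(F) = u*(2*v - 1); d F_1 = (2*v) du + (2*u + 2*v) dv
  For the y component: f_2(F) = v*(2*u + v); d F_2 = (v) du + (u) dv
  For the z component: f_3(F) = 3*u*(v + 1); d F_3 = (-v - 1) du + (-u) dv
Combining and collecting du, dv coefficients:
  coeff of du: 3*u*v^2 - 8*u*v - 3*u + v^3
  coeff of dv: u*(3*u*v - 5*u + 5*v^2 - 2*v)
F^* omega = (3*u*v^2 - 8*u*v - 3*u + v^3) du + (u*(3*u*v - 5*u + 5*v^2 - 2*v)) dv.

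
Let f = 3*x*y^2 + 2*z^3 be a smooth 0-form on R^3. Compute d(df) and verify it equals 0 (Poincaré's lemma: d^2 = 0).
d(df) = 0

Step 1: df = sum_i (∂f/∂x_i) dx_i = (3*y^2) dx + (6*x*y) dy + (6*z^2) dz.
Step 2: Apply d again. Using the 1-form formula, the coefficient of dx ∧ dy in d(df) is ∂^2 f/∂x ∂y - ∂^2 f/∂y ∂x = (6*y) - (6*y) = 0 (equality of mixed partials for smooth f).
Similarly for dx ∧ dz and dy ∧ dz — all coefficients vanish. So d(df) = 0.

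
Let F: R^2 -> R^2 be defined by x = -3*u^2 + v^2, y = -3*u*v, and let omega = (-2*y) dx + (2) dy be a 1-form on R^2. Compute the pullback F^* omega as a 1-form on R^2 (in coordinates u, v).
F^* omega = (6*v*(-6*u^2 - 1)) du + (6*u*(2*v^2 - 1)) dv

Using F^*(f dg) = (f ∘ F) d(g ∘ F), substitute each coordinate x_i by F_i(u, v) in f_i, and replace dx_i by d F_i = (∂F_i/∂u) du + (∂F_i/∂v) dv.
  For the x component: f_1(F) = 6*u*v; d F_1 = (-6*u) du + (2*v) dv
  For the y component: f_2(F) = 2; d F_2 = (-3*v) du + (-3*u) dv
Combining and collecting du, dv coefficients:
  coeff of du: 6*v*(-6*u^2 - 1)
  coeff of dv: 6*u*(2*v^2 - 1)
F^* omega = (6*v*(-6*u^2 - 1)) du + (6*u*(2*v^2 - 1)) dv.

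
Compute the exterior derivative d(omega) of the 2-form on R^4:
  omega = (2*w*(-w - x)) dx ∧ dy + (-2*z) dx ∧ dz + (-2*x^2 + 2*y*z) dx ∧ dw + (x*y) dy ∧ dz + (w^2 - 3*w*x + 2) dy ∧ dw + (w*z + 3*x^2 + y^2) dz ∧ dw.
d(omega) = (-7*w - 2*x - 2*z) dx ∧ dy ∧ dw + (6*x - 2*y) dx ∧ dz ∧ dw + (y) dx ∧ dy ∧ dz + (2*y) dy ∧ dz ∧ dw

For a 2-form omega = sum_{i<j} g_{ij} dx_i ∧ dx_j, the exterior derivative is
  d(omega) = sum_{i<j} d(g_{ij}) ∧ dx_i ∧ dx_j = sum_{i<j, k} (∂g_{ij}/∂x_k) dx_k ∧ dx_i ∧ dx_j.
Expand each term, using dx_k ∧ dx_i ∧ dx_j = sgn(permutation) dx_{(a)} ∧ dx_{(b)} ∧ dx_{(c)} with (a < b < c) sorted:
  d(2*w*(-w - x)) includes (∂/∂w)(2*w*(-w - x)) dw = (-4*w - 2*x) dw, which multiplied by dx ∧ dy gives (-4*w - 2*x) dx ∧ dy ∧ dw
  d(-2*x^2 + 2*y*z) includes (∂/∂y)(-2*x^2 + 2*y*z) dy = (2*z) dy, which multiplied by dx ∧ dw gives (-2*z) dx ∧ dy ∧ dw
  d(-2*x^2 + 2*y*z) includes (∂/∂z)(-2*x^2 + 2*y*z) dz = (2*y) dz, which multiplied by dx ∧ dw gives (-2*y) dx ∧ dz ∧ dw
  d(x*y) includes (∂/∂x)(x*y) dx = (y) dx, which multiplied by dy ∧ dz gives (y) dx ∧ dy ∧ dz
  d(w^2 - 3*w*x + 2) includes (∂/∂x)(w^2 - 3*w*x + 2) dx = (-3*w) dx, which multiplied by dy ∧ dw gives (-3*w) dx ∧ dy ∧ dw
  d(w*z + 3*x^2 + y^2) includes (∂/∂x)(w*z + 3*x^2 + y^2) dx = (6*x) dx, which multiplied by dz ∧ dw gives (6*x) dx ∧ dz ∧ dw
  d(w*z + 3*x^2 + y^2) includes (∂/∂y)(w*z + 3*x^2 + y^2) dy = (2*y) dy, which multiplied by dz ∧ dw gives (2*y) dy ∧ dz ∧ dw
Collecting like 3-forms: d(omega) = (-7*w - 2*x - 2*z) dx ∧ dy ∧ dw + (6*x - 2*y) dx ∧ dz ∧ dw + (y) dx ∧ dy ∧ dz + (2*y) dy ∧ dz ∧ dw.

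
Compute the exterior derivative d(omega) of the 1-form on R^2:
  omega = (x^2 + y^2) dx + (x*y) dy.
d(omega) = (-y) dx ∧ dy

For a 1-form omega = sum_i f_i dx_i, the exterior derivative is
  d(omega) = sum_{i < j} (∂f_j/∂x_i - ∂f_i/∂x_j) dx_i ∧ dx_j.
  coefficient of dx ∧ dy: ∂f_2/∂x - ∂f_1/∂y = ∂(x*y)/∂x - ∂(x^2 + y^2)/∂y = -y
Assembling: d(omega) = (-y) dx ∧ dy.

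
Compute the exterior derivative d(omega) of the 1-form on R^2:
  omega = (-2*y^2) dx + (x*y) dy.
d(omega) = (5*y) dx ∧ dy

For a 1-form omega = sum_i f_i dx_i, the exterior derivative is
  d(omega) = sum_{i < j} (∂f_j/∂x_i - ∂f_i/∂x_j) dx_i ∧ dx_j.
  coefficient of dx ∧ dy: ∂f_2/∂x - ∂f_1/∂y = ∂(x*y)/∂x - ∂(-2*y^2)/∂y = 5*y
Assembling: d(omega) = (5*y) dx ∧ dy.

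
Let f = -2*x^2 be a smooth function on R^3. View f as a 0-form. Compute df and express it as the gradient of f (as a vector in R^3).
df = (-4*x) dx + (0) dy + (0) dz; grad f = (-4*x, 0, 0)

For a 0-form f, d f = (∂f/∂x) dx + (∂f/∂y) dy + (∂f/∂z) dz. The components of the vector representation are exactly the entries of grad f in Cartesian coordinates:
  ∂f/∂x = -4*x
  ∂f/∂y = 0
  ∂f/∂z = 0.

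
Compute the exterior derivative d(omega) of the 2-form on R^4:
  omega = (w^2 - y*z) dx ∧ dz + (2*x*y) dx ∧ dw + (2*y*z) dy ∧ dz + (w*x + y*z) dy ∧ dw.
d(omega) = (z) dx ∧ dy ∧ dz + (2*w) dx ∧ dz ∧ dw + (w - 2*x) dx ∧ dy ∧ dw + (-y) dy ∧ dz ∧ dw

For a 2-form omega = sum_{i<j} g_{ij} dx_i ∧ dx_j, the exterior derivative is
  d(omega) = sum_{i<j} d(g_{ij}) ∧ dx_i ∧ dx_j = sum_{i<j, k} (∂g_{ij}/∂x_k) dx_k ∧ dx_i ∧ dx_j.
Expand each term, using dx_k ∧ dx_i ∧ dx_j = sgn(permutation) dx_{(a)} ∧ dx_{(b)} ∧ dx_{(c)} with (a < b < c) sorted:
  d(w^2 - y*z) includes (∂/∂y)(w^2 - y*z) dy = (-z) dy, which multiplied by dx ∧ dz gives (z) dx ∧ dy ∧ dz
  d(w^2 - y*z) includes (∂/∂w)(w^2 - y*z) dw = (2*w) dw, which multiplied by dx ∧ dz gives (2*w) dx ∧ dz ∧ dw
  d(2*x*y) includes (∂/∂y)(2*x*y) dy = (2*x) dy, which multiplied by dx ∧ dw gives (-2*x) dx ∧ dy ∧ dw
  d(w*x + y*z) includes (∂/∂x)(w*x + y*z) dx = (w) dx, which multiplied by dy ∧ dw gives (w) dx ∧ dy ∧ dw
  d(w*x + y*z) includes (∂/∂z)(w*x + y*z) dz = (y) dz, which multiplied by dy ∧ dw gives (-y) dy ∧ dz ∧ dw
Collecting like 3-forms: d(omega) = (z) dx ∧ dy ∧ dz + (2*w) dx ∧ dz ∧ dw + (w - 2*x) dx ∧ dy ∧ dw + (-y) dy ∧ dz ∧ dw.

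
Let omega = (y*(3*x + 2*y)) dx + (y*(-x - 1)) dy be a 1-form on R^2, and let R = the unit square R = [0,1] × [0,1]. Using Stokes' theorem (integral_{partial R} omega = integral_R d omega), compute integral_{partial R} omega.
integral_(partial R) omega = -4

Stokes: integral_partial_R omega = integral_R d omega with d omega = (∂Q/∂x - ∂P/∂y) dx ∧ dy.
  ∂Q/∂x = -y
  ∂P/∂y = 3*x + 4*y
  integrand = ∂Q/∂x - ∂P/∂y = -3*x - 5*y.
Integrating over R: integral_0^1 integral_0^1 (-3*x - 5*y) dx dy = -4.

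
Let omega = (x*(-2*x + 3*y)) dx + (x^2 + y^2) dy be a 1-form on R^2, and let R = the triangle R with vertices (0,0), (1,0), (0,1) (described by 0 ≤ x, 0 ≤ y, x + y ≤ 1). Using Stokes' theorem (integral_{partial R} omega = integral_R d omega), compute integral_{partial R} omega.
integral_(partial R) omega = -1/6

Stokes: integral_partial_R omega = integral_R d omega with d omega = (∂Q/∂x - ∂P/∂y) dx ∧ dy.
  ∂Q/∂x = 2*x
  ∂P/∂y = 3*x
  integrand = ∂Q/∂x - ∂P/∂y = -x.
Integrating over R: integral_0^1 integral_0^{1-x} (-x) dy dx = -1/6.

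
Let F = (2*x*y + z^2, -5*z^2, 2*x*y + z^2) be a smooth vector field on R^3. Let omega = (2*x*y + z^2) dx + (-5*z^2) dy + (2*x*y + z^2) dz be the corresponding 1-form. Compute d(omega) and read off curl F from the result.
d(omega) = (2*x + 10*z) dy ∧ dz + (-2*y + 2*z) dz ∧ dx + (-2*x) dx ∧ dy; curl F = (2*x + 10*z, -2*y + 2*z, -2*x)

d omega = sum_{i<j} (∂f_j/∂x_i - ∂f_i/∂x_j) dx_i ∧ dx_j. Under the identification (dy ∧ dz, dz ∧ dx, dx ∧ dy) ↔ (e_x, e_y, e_z), the coefficients are exactly the components of curl F. Compute:
  ∂R/∂y - ∂Q/∂z = (2*x) - (-10*z) = 2*x + 10*z
  ∂P/∂z - ∂R/∂x = (2*z) - (2*y) = -2*y + 2*z
  ∂Q/∂x - ∂P/∂y = (0) - (2*x) = -2*x.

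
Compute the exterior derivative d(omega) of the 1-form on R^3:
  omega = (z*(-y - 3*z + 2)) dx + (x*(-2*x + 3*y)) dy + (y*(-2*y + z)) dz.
d(omega) = (-4*x + 3*y + z) dx ∧ dy + (y + 6*z - 2) dx ∧ dz + (-4*y + z) dy ∧ dz

For a 1-form omega = sum_i f_i dx_i, the exterior derivative is
  d(omega) = sum_{i < j} (∂f_j/∂x_i - ∂f_i/∂x_j) dx_i ∧ dx_j.
  coefficient of dx ∧ dy: ∂f_2/∂x - ∂f_1/∂y = ∂(x*(-2*x + 3*y))/∂x - ∂(z*(-y - 3*z + 2))/∂y = -4*x + 3*y + z
  coefficient of dx ∧ dz: ∂f_3/∂x - ∂f_1/∂z = ∂(y*(-2*y + z))/∂x - ∂(z*(-y - 3*z + 2))/∂z = y + 6*z - 2
  coefficient of dy ∧ dz: ∂f_3/∂y - ∂f_2/∂z = ∂(y*(-2*y + z))/∂y - ∂(x*(-2*x + 3*y))/∂z = -4*y + z
Assembling: d(omega) = (-4*x + 3*y + z) dx ∧ dy + (y + 6*z - 2) dx ∧ dz + (-4*y + z) dy ∧ dz.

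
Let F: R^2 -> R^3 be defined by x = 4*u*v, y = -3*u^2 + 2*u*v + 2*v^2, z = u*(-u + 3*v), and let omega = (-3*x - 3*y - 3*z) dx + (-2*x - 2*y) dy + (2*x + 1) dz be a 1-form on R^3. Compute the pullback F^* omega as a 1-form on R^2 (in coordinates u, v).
F^* omega = (-36*u^3 + 116*u^2*v - 84*u*v^2 - 2*u - 32*v^3 + 3*v) du + (60*u^3 - 84*u^2*v - 80*u*v^2 + 3*u - 16*v^3) dv

Using F^*(f dg) = (f ∘ F) d(g ∘ F), substitute each coordinate x_i by F_i(u, v) in f_i, and replace dx_i by d F_i = (∂F_i/∂u) du + (∂F_i/∂v) dv.
  For the x component: f_1(F) = 12*u^2 - 27*u*v - 6*v^2; d F_1 = (4*v) du + (4*u) dv
  For the y component: f_2(F) = 6*u^2 - 12*u*v - 4*v^2; d F_2 = (-6*u + 2*v) du + (2*u + 4*v) dv
  For the z component: f_3(F) = 8*u*v + 1; d F_3 = (-2*u + 3*v) du + (3*u) dv
Combining and collecting du, dv coefficients:
  coeff of du: -36*u^3 + 116*u^2*v - 84*u*v^2 - 2*u - 32*v^3 + 3*v
  coeff of dv: 60*u^3 - 84*u^2*v - 80*u*v^2 + 3*u - 16*v^3
F^* omega = (-36*u^3 + 116*u^2*v - 84*u*v^2 - 2*u - 32*v^3 + 3*v) du + (60*u^3 - 84*u^2*v - 80*u*v^2 + 3*u - 16*v^3) dv.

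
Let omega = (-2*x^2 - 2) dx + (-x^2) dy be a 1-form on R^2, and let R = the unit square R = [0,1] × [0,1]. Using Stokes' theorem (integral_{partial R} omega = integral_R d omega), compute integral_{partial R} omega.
integral_(partial R) omega = -1

Stokes: integral_partial_R omega = integral_R d omega with d omega = (∂Q/∂x - ∂P/∂y) dx ∧ dy.
  ∂Q/∂x = -2*x
  ∂P/∂y = 0
  integrand = ∂Q/∂x - ∂P/∂y = -2*x.
Integrating over R: integral_0^1 integral_0^1 (-2*x) dx dy = -1.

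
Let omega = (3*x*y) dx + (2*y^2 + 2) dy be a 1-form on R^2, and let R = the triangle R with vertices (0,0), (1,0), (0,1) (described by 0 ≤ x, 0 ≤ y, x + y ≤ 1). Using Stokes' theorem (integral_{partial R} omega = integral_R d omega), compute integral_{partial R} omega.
integral_(partial R) omega = -1/2

Stokes: integral_partial_R omega = integral_R d omega with d omega = (∂Q/∂x - ∂P/∂y) dx ∧ dy.
  ∂Q/∂x = 0
  ∂P/∂y = 3*x
  integrand = ∂Q/∂x - ∂P/∂y = -3*x.
Integrating over R: integral_0^1 integral_0^{1-x} (-3*x) dy dx = -1/2.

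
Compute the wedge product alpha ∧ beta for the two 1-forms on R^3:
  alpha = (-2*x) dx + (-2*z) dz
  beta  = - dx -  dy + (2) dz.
alpha ∧ beta = (2*x) dx ∧ dy + (-4*x - 2*z) dx ∧ dz + (-2*z) dy ∧ dz

Distribute the wedge, using dx_i ∧ dx_j = -dx_j ∧ dx_i and dx_i ∧ dx_i = 0. For each pair (i, j) with i < j, the coefficient of dx_i ∧ dx_j in alpha ∧ beta is (alpha_i * beta_j - alpha_j * beta_i). Collecting: alpha ∧ beta = (2*x) dx ∧ dy + (-4*x - 2*z) dx ∧ dz + (-2*z) dy ∧ dz.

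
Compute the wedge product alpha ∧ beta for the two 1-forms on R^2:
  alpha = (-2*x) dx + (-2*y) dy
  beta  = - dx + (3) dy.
alpha ∧ beta = (-6*x - 2*y) dx ∧ dy

Distribute the wedge, using dx_i ∧ dx_j = -dx_j ∧ dx_i and dx_i ∧ dx_i = 0. For each pair (i, j) with i < j, the coefficient of dx_i ∧ dx_j in alpha ∧ beta is (alpha_i * beta_j - alpha_j * beta_i). Collecting: alpha ∧ beta = (-6*x - 2*y) dx ∧ dy.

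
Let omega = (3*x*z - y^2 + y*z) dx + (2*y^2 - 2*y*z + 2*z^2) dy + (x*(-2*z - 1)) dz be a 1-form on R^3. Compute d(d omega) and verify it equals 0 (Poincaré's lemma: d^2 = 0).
d(d omega) = 0

Step 1: d omega = sum_{i<j} (∂f_j/∂x_i - ∂f_i/∂x_j) dx_i ∧ dx_j:
  coeff of dx ∧ dy: 2*y - z
  coeff of dx ∧ dz: -3*x - y - 2*z - 1
  coeff of dy ∧ dz: 2*y - 4*z
Step 2: Apply d again to each 2-form coefficient. The only possible 3-form in R^3 is dx ∧ dy ∧ dz, with coefficient
  ∂(coeff of dy∧dz)/∂x - ∂(coeff of dx∧dz)/∂y + ∂(coeff of dx∧dy)/∂z
  = ∂/∂x (2*y - 4*z) - ∂/∂y (-3*x - y - 2*z - 1) + ∂/∂z (2*y - z).
Each of these terms simplifies to sums of mixed partials that cancel in pairs. The result is 0 (by equality of mixed partials for smooth functions — Schwarz / Clairaut).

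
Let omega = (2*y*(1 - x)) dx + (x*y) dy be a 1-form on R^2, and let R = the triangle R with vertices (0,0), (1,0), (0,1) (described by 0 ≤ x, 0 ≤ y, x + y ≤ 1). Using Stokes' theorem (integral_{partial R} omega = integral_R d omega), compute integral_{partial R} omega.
integral_(partial R) omega = -1/2

Stokes: integral_partial_R omega = integral_R d omega with d omega = (∂Q/∂x - ∂P/∂y) dx ∧ dy.
  ∂Q/∂x = y
  ∂P/∂y = 2 - 2*x
  integrand = ∂Q/∂x - ∂P/∂y = 2*x + y - 2.
Integrating over R: integral_0^1 integral_0^{1-x} (2*x + y - 2) dy dx = -1/2.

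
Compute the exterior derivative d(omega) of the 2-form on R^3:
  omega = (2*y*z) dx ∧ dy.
d(omega) = (2*y) dx ∧ dy ∧ dz

For a 2-form omega = sum_{i<j} g_{ij} dx_i ∧ dx_j, the exterior derivative is
  d(omega) = sum_{i<j} d(g_{ij}) ∧ dx_i ∧ dx_j = sum_{i<j, k} (∂g_{ij}/∂x_k) dx_k ∧ dx_i ∧ dx_j.
Expand each term, using dx_k ∧ dx_i ∧ dx_j = sgn(permutation) dx_{(a)} ∧ dx_{(b)} ∧ dx_{(c)} with (a < b < c) sorted:
  d(2*y*z) includes (∂/∂z)(2*y*z) dz = (2*y) dz, which multiplied by dx ∧ dy gives (2*y) dx ∧ dy ∧ dz
Collecting like 3-forms: d(omega) = (2*y) dx ∧ dy ∧ dz.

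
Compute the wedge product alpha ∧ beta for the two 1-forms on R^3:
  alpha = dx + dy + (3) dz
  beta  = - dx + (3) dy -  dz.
alpha ∧ beta = (4) dx ∧ dy + (2) dx ∧ dz + (-10) dy ∧ dz

Distribute the wedge, using dx_i ∧ dx_j = -dx_j ∧ dx_i and dx_i ∧ dx_i = 0. For each pair (i, j) with i < j, the coefficient of dx_i ∧ dx_j in alpha ∧ beta is (alpha_i * beta_j - alpha_j * beta_i). Collecting: alpha ∧ beta = (4) dx ∧ dy + (2) dx ∧ dz + (-10) dy ∧ dz.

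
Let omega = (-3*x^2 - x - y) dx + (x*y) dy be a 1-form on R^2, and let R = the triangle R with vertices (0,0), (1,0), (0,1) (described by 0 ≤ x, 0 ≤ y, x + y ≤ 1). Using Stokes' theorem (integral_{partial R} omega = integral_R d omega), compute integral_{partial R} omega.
integral_(partial R) omega = 2/3

Stokes: integral_partial_R omega = integral_R d omega with d omega = (∂Q/∂x - ∂P/∂y) dx ∧ dy.
  ∂Q/∂x = y
  ∂P/∂y = -1
  integrand = ∂Q/∂x - ∂P/∂y = y + 1.
Integrating over R: integral_0^1 integral_0^{1-x} (y + 1) dy dx = 2/3.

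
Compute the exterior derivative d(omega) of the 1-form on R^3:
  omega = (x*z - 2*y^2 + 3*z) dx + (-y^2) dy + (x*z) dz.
d(omega) = (4*y) dx ∧ dy + (-x + z - 3) dx ∧ dz

For a 1-form omega = sum_i f_i dx_i, the exterior derivative is
  d(omega) = sum_{i < j} (∂f_j/∂x_i - ∂f_i/∂x_j) dx_i ∧ dx_j.
  coefficient of dx ∧ dy: ∂f_2/∂x - ∂f_1/∂y = ∂(-y^2)/∂x - ∂(x*z - 2*y^2 + 3*z)/∂y = 4*y
  coefficient of dx ∧ dz: ∂f_3/∂x - ∂f_1/∂z = ∂(x*z)/∂x - ∂(x*z - 2*y^2 + 3*z)/∂z = -x + z - 3
Assembling: d(omega) = (4*y) dx ∧ dy + (-x + z - 3) dx ∧ dz.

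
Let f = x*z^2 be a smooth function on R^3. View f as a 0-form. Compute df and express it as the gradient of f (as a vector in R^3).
df = (z^2) dx + (0) dy + (2*x*z) dz; grad f = (z^2, 0, 2*x*z)

For a 0-form f, d f = (∂f/∂x) dx + (∂f/∂y) dy + (∂f/∂z) dz. The components of the vector representation are exactly the entries of grad f in Cartesian coordinates:
  ∂f/∂x = z^2
  ∂f/∂y = 0
  ∂f/∂z = 2*x*z.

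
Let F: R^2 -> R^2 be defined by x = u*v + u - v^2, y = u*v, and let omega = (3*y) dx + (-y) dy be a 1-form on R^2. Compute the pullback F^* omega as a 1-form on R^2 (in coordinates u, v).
F^* omega = (u*v*(2*v + 3)) du + (2*u*v*(u - 3*v)) dv

Using F^*(f dg) = (f ∘ F) d(g ∘ F), substitute each coordinate x_i by F_i(u, v) in f_i, and replace dx_i by d F_i = (∂F_i/∂u) du + (∂F_i/∂v) dv.
  For the x component: f_1(F) = 3*u*v; d F_1 = (v + 1) du + (u - 2*v) dv
  For the y component: f_2(F) = -u*v; d F_2 = (v) du + (u) dv
Combining and collecting du, dv coefficients:
  coeff of du: u*v*(2*v + 3)
  coeff of dv: 2*u*v*(u - 3*v)
F^* omega = (u*v*(2*v + 3)) du + (2*u*v*(u - 3*v)) dv.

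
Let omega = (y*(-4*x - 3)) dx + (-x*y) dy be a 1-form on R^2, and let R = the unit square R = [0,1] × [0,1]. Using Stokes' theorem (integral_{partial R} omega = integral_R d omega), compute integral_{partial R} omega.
integral_(partial R) omega = 9/2

Stokes: integral_partial_R omega = integral_R d omega with d omega = (∂Q/∂x - ∂P/∂y) dx ∧ dy.
  ∂Q/∂x = -y
  ∂P/∂y = -4*x - 3
  integrand = ∂Q/∂x - ∂P/∂y = 4*x - y + 3.
Integrating over R: integral_0^1 integral_0^1 (4*x - y + 3) dx dy = 9/2.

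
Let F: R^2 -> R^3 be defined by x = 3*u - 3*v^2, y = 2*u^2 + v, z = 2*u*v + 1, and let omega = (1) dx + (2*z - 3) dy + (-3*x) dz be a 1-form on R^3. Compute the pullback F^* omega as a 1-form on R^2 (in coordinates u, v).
F^* omega = (16*u^2*v - 18*u*v - 4*u + 18*v^3 + 3) du + (-18*u^2 + 18*u*v^2 + 4*u*v - 6*v - 1) dv

Using F^*(f dg) = (f ∘ F) d(g ∘ F), substitute each coordinate x_i by F_i(u, v) in f_i, and replace dx_i by d F_i = (∂F_i/∂u) du + (∂F_i/∂v) dv.
  For the x component: f_1(F) = 1; d F_1 = (3) du + (-6*v) dv
  For the y component: f_2(F) = 4*u*v - 1; d F_2 = (4*u) du + (1) dv
  For the z component: f_3(F) = -9*u + 9*v^2; d F_3 = (2*v) du + (2*u) dv
Combining and collecting du, dv coefficients:
  coeff of du: 16*u^2*v - 18*u*v - 4*u + 18*v^3 + 3
  coeff of dv: -18*u^2 + 18*u*v^2 + 4*u*v - 6*v - 1
F^* omega = (16*u^2*v - 18*u*v - 4*u + 18*v^3 + 3) du + (-18*u^2 + 18*u*v^2 + 4*u*v - 6*v - 1) dv.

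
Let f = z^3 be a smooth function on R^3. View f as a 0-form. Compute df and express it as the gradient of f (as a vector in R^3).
df = (0) dx + (0) dy + (3*z^2) dz; grad f = (0, 0, 3*z^2)

For a 0-form f, d f = (∂f/∂x) dx + (∂f/∂y) dy + (∂f/∂z) dz. The components of the vector representation are exactly the entries of grad f in Cartesian coordinates:
  ∂f/∂x = 0
  ∂f/∂y = 0
  ∂f/∂z = 3*z^2.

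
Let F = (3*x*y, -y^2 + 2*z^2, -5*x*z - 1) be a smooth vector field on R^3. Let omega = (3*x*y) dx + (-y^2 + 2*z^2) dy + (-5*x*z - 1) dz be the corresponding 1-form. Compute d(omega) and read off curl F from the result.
d(omega) = (-4*z) dy ∧ dz + (5*z) dz ∧ dx + (-3*x) dx ∧ dy; curl F = (-4*z, 5*z, -3*x)

d omega = sum_{i<j} (∂f_j/∂x_i - ∂f_i/∂x_j) dx_i ∧ dx_j. Under the identification (dy ∧ dz, dz ∧ dx, dx ∧ dy) ↔ (e_x, e_y, e_z), the coefficients are exactly the components of curl F. Compute:
  ∂R/∂y - ∂Q/∂z = (0) - (4*z) = -4*z
  ∂P/∂z - ∂R/∂x = (0) - (-5*z) = 5*z
  ∂Q/∂x - ∂P/∂y = (0) - (3*x) = -3*x.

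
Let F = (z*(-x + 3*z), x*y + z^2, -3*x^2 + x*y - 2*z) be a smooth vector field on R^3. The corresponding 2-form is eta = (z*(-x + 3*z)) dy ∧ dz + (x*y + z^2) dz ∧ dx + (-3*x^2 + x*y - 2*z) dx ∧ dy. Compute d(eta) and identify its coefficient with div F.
d(eta) = (x - z - 2) dx ∧ dy ∧ dz; div F = x - z - 2

For a 2-form in R^3 of the form above, applying d gives a 3-form with coefficient ∂P/∂x + ∂Q/∂y + ∂R/∂z:
  ∂P/∂x = -z
  ∂Q/∂y = x
  ∂R/∂z = -2
Sum = x - z - 2, which is exactly div F.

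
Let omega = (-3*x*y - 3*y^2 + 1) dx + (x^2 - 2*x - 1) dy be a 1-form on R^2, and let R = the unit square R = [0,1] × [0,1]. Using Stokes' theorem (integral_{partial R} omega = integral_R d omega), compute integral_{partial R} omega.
integral_(partial R) omega = 7/2

Stokes: integral_partial_R omega = integral_R d omega with d omega = (∂Q/∂x - ∂P/∂y) dx ∧ dy.
  ∂Q/∂x = 2*x - 2
  ∂P/∂y = -3*x - 6*y
  integrand = ∂Q/∂x - ∂P/∂y = 5*x + 6*y - 2.
Integrating over R: integral_0^1 integral_0^1 (5*x + 6*y - 2) dx dy = 7/2.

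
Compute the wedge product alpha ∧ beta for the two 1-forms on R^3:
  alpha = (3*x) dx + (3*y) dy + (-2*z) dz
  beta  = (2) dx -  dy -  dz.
alpha ∧ beta = (-3*x - 6*y) dx ∧ dy + (-3*x + 4*z) dx ∧ dz + (-3*y - 2*z) dy ∧ dz

Distribute the wedge, using dx_i ∧ dx_j = -dx_j ∧ dx_i and dx_i ∧ dx_i = 0. For each pair (i, j) with i < j, the coefficient of dx_i ∧ dx_j in alpha ∧ beta is (alpha_i * beta_j - alpha_j * beta_i). Collecting: alpha ∧ beta = (-3*x - 6*y) dx ∧ dy + (-3*x + 4*z) dx ∧ dz + (-3*y - 2*z) dy ∧ dz.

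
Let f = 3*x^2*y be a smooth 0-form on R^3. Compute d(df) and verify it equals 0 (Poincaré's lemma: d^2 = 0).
d(df) = 0

Step 1: df = sum_i (∂f/∂x_i) dx_i = (6*x*y) dx + (3*x^2) dy + (0) dz.
Step 2: Apply d again. Using the 1-form formula, the coefficient of dx ∧ dy in d(df) is ∂^2 f/∂x ∂y - ∂^2 f/∂y ∂x = (6*x) - (6*x) = 0 (equality of mixed partials for smooth f).
Similarly for dx ∧ dz and dy ∧ dz — all coefficients vanish. So d(df) = 0.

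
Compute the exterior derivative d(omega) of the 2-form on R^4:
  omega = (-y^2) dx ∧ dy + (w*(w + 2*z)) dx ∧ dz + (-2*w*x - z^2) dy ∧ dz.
d(omega) = (2*w + 2*z) dx ∧ dz ∧ dw + (-2*w) dx ∧ dy ∧ dz + (-2*x) dy ∧ dz ∧ dw

For a 2-form omega = sum_{i<j} g_{ij} dx_i ∧ dx_j, the exterior derivative is
  d(omega) = sum_{i<j} d(g_{ij}) ∧ dx_i ∧ dx_j = sum_{i<j, k} (∂g_{ij}/∂x_k) dx_k ∧ dx_i ∧ dx_j.
Expand each term, using dx_k ∧ dx_i ∧ dx_j = sgn(permutation) dx_{(a)} ∧ dx_{(b)} ∧ dx_{(c)} with (a < b < c) sorted:
  d(w*(w + 2*z)) includes (∂/∂w)(w*(w + 2*z)) dw = (2*w + 2*z) dw, which multiplied by dx ∧ dz gives (2*w + 2*z) dx ∧ dz ∧ dw
  d(-2*w*x - z^2) includes (∂/∂x)(-2*w*x - z^2) dx = (-2*w) dx, which multiplied by dy ∧ dz gives (-2*w) dx ∧ dy ∧ dz
  d(-2*w*x - z^2) includes (∂/∂w)(-2*w*x - z^2) dw = (-2*x) dw, which multiplied by dy ∧ dz gives (-2*x) dy ∧ dz ∧ dw
Collecting like 3-forms: d(omega) = (2*w + 2*z) dx ∧ dz ∧ dw + (-2*w) dx ∧ dy ∧ dz + (-2*x) dy ∧ dz ∧ dw.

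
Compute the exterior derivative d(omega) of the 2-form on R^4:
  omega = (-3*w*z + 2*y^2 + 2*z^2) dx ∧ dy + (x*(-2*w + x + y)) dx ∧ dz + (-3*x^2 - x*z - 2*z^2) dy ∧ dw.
d(omega) = (-3*w - x + 4*z) dx ∧ dy ∧ dz + (-6*x - 4*z) dx ∧ dy ∧ dw + (-2*x) dx ∧ dz ∧ dw + (x + 4*z) dy ∧ dz ∧ dw

For a 2-form omega = sum_{i<j} g_{ij} dx_i ∧ dx_j, the exterior derivative is
  d(omega) = sum_{i<j} d(g_{ij}) ∧ dx_i ∧ dx_j = sum_{i<j, k} (∂g_{ij}/∂x_k) dx_k ∧ dx_i ∧ dx_j.
Expand each term, using dx_k ∧ dx_i ∧ dx_j = sgn(permutation) dx_{(a)} ∧ dx_{(b)} ∧ dx_{(c)} with (a < b < c) sorted:
  d(-3*w*z + 2*y^2 + 2*z^2) includes (∂/∂z)(-3*w*z + 2*y^2 + 2*z^2) dz = (-3*w + 4*z) dz, which multiplied by dx ∧ dy gives (-3*w + 4*z) dx ∧ dy ∧ dz
  d(-3*w*z + 2*y^2 + 2*z^2) includes (∂/∂w)(-3*w*z + 2*y^2 + 2*z^2) dw = (-3*z) dw, which multiplied by dx ∧ dy gives (-3*z) dx ∧ dy ∧ dw
  d(x*(-2*w + x + y)) includes (∂/∂y)(x*(-2*w + x + y)) dy = (x) dy, which multiplied by dx ∧ dz gives (-x) dx ∧ dy ∧ dz
  d(x*(-2*w + x + y)) includes (∂/∂w)(x*(-2*w + x + y)) dw = (-2*x) dw, which multiplied by dx ∧ dz gives (-2*x) dx ∧ dz ∧ dw
  d(-3*x^2 - x*z - 2*z^2) includes (∂/∂x)(-3*x^2 - x*z - 2*z^2) dx = (-6*x - z) dx, which multiplied by dy ∧ dw gives (-6*x - z) dx ∧ dy ∧ dw
  d(-3*x^2 - x*z - 2*z^2) includes (∂/∂z)(-3*x^2 - x*z - 2*z^2) dz = (-x - 4*z) dz, which multiplied by dy ∧ dw gives (x + 4*z) dy ∧ dz ∧ dw
Collecting like 3-forms: d(omega) = (-3*w - x + 4*z) dx ∧ dy ∧ dz + (-6*x - 4*z) dx ∧ dy ∧ dw + (-2*x) dx ∧ dz ∧ dw + (x + 4*z) dy ∧ dz ∧ dw.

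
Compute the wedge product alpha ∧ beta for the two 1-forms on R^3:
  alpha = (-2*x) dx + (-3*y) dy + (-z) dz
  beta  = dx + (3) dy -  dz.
alpha ∧ beta = (-6*x + 3*y) dx ∧ dy + (2*x + z) dx ∧ dz + (3*y + 3*z) dy ∧ dz

Distribute the wedge, using dx_i ∧ dx_j = -dx_j ∧ dx_i and dx_i ∧ dx_i = 0. For each pair (i, j) with i < j, the coefficient of dx_i ∧ dx_j in alpha ∧ beta is (alpha_i * beta_j - alpha_j * beta_i). Collecting: alpha ∧ beta = (-6*x + 3*y) dx ∧ dy + (2*x + z) dx ∧ dz + (3*y + 3*z) dy ∧ dz.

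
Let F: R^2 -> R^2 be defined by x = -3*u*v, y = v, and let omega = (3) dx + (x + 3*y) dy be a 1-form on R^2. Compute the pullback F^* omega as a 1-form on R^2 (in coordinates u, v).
F^* omega = (-9*v) du + (-3*u*v - 9*u + 3*v) dv

Using F^*(f dg) = (f ∘ F) d(g ∘ F), substitute each coordinate x_i by F_i(u, v) in f_i, and replace dx_i by d F_i = (∂F_i/∂u) du + (∂F_i/∂v) dv.
  For the x component: f_1(F) = 3; d F_1 = (-3*v) du + (-3*u) dv
  For the y component: f_2(F) = 3*v*(1 - u); d F_2 = (0) du + (1) dv
Combining and collecting du, dv coefficients:
  coeff of du: -9*v
  coeff of dv: -3*u*v - 9*u + 3*v
F^* omega = (-9*v) du + (-3*u*v - 9*u + 3*v) dv.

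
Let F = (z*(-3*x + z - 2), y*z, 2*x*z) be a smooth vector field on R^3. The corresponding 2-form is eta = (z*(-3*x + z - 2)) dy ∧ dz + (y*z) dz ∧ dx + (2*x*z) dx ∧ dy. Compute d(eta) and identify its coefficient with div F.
d(eta) = (2*x - 2*z) dx ∧ dy ∧ dz; div F = 2*x - 2*z

For a 2-form in R^3 of the form above, applying d gives a 3-form with coefficient ∂P/∂x + ∂Q/∂y + ∂R/∂z:
  ∂P/∂x = -3*z
  ∂Q/∂y = z
  ∂R/∂z = 2*x
Sum = 2*x - 2*z, which is exactly div F.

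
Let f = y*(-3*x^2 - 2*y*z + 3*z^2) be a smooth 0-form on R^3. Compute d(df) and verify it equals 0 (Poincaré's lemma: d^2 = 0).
d(df) = 0

Step 1: df = sum_i (∂f/∂x_i) dx_i = (-6*x*y) dx + (-3*x^2 - 4*y*z + 3*z^2) dy + (2*y*(-y + 3*z)) dz.
Step 2: Apply d again. Using the 1-form formula, the coefficient of dx ∧ dy in d(df) is ∂^2 f/∂x ∂y - ∂^2 f/∂y ∂x = (-6*x) - (-6*x) = 0 (equality of mixed partials for smooth f).
Similarly for dx ∧ dz and dy ∧ dz — all coefficients vanish. So d(df) = 0.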